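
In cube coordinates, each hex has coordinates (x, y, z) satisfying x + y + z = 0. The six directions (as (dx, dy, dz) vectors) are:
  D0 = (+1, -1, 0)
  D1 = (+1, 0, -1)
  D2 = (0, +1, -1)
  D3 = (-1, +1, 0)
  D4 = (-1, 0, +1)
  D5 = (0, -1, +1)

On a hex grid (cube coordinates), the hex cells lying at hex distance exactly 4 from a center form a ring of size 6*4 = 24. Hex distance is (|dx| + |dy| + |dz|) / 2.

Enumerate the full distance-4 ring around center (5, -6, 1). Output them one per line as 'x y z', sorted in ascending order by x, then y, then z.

Answer: 1 -6 5
1 -5 4
1 -4 3
1 -3 2
1 -2 1
2 -7 5
2 -2 0
3 -8 5
3 -2 -1
4 -9 5
4 -2 -2
5 -10 5
5 -2 -3
6 -10 4
6 -3 -3
7 -10 3
7 -4 -3
8 -10 2
8 -5 -3
9 -10 1
9 -9 0
9 -8 -1
9 -7 -2
9 -6 -3

Derivation:
Walk ring at distance 4 from (5, -6, 1):
Start at center + D4*4 = (1, -6, 5)
  hex 0: (1, -6, 5)
  hex 1: (2, -7, 5)
  hex 2: (3, -8, 5)
  hex 3: (4, -9, 5)
  hex 4: (5, -10, 5)
  hex 5: (6, -10, 4)
  hex 6: (7, -10, 3)
  hex 7: (8, -10, 2)
  hex 8: (9, -10, 1)
  hex 9: (9, -9, 0)
  hex 10: (9, -8, -1)
  hex 11: (9, -7, -2)
  hex 12: (9, -6, -3)
  hex 13: (8, -5, -3)
  hex 14: (7, -4, -3)
  hex 15: (6, -3, -3)
  hex 16: (5, -2, -3)
  hex 17: (4, -2, -2)
  hex 18: (3, -2, -1)
  hex 19: (2, -2, 0)
  hex 20: (1, -2, 1)
  hex 21: (1, -3, 2)
  hex 22: (1, -4, 3)
  hex 23: (1, -5, 4)
Sorted: 24 hexes.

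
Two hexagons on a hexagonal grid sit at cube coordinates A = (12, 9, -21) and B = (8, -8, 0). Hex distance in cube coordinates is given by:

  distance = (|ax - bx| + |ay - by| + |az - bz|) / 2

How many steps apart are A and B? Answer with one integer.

|ax - bx| = |12 - 8| = 4
|ay - by| = |9 - (-8)| = 17
|az - bz| = |-21 - 0| = 21
distance = (4 + 17 + 21) / 2 = 42 / 2 = 21

Answer: 21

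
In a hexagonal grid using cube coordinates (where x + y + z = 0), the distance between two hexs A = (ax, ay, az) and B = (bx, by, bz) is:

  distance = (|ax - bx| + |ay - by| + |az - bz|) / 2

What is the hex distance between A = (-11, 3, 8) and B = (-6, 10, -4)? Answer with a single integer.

Answer: 12

Derivation:
|ax - bx| = |-11 - (-6)| = 5
|ay - by| = |3 - 10| = 7
|az - bz| = |8 - (-4)| = 12
distance = (5 + 7 + 12) / 2 = 24 / 2 = 12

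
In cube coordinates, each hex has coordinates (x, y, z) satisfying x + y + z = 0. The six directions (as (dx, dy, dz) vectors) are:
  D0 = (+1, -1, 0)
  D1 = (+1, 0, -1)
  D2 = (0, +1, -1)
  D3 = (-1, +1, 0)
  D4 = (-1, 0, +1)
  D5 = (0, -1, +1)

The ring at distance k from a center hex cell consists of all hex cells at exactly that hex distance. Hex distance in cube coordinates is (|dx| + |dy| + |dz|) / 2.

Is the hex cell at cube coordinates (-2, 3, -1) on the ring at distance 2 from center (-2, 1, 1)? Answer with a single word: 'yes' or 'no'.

Answer: yes

Derivation:
|px - cx| = |-2 - (-2)| = 0
|py - cy| = |3 - 1| = 2
|pz - cz| = |-1 - 1| = 2
distance = (0+2+2)/2 = 4/2 = 2
radius = 2; distance == radius -> yes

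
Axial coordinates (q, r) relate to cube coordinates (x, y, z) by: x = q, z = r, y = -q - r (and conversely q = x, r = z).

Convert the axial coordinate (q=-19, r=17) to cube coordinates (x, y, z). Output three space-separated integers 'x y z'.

Answer: -19 2 17

Derivation:
x = q = -19
z = r = 17
y = -x - z = -(-19) - (17) = 2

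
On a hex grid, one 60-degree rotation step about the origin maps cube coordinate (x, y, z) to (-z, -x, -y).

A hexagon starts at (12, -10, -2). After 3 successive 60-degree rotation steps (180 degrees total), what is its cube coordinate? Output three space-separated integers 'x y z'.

Start: (12, -10, -2)
Step 1: (12, -10, -2) -> (-(-2), -(12), -(-10)) = (2, -12, 10)
Step 2: (2, -12, 10) -> (-(10), -(2), -(-12)) = (-10, -2, 12)
Step 3: (-10, -2, 12) -> (-(12), -(-10), -(-2)) = (-12, 10, 2)

Answer: -12 10 2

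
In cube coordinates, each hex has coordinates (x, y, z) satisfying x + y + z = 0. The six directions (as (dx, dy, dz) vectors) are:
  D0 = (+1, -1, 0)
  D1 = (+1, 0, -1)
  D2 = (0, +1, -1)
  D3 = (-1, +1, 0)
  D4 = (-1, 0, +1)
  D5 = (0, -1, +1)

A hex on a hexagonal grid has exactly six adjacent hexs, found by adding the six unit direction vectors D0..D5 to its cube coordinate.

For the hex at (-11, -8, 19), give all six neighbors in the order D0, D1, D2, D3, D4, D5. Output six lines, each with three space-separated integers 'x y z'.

Answer: -10 -9 19
-10 -8 18
-11 -7 18
-12 -7 19
-12 -8 20
-11 -9 20

Derivation:
Center: (-11, -8, 19). Add each direction:
  D0: (-11, -8, 19) + (1, -1, 0) = (-10, -9, 19)
  D1: (-11, -8, 19) + (1, 0, -1) = (-10, -8, 18)
  D2: (-11, -8, 19) + (0, 1, -1) = (-11, -7, 18)
  D3: (-11, -8, 19) + (-1, 1, 0) = (-12, -7, 19)
  D4: (-11, -8, 19) + (-1, 0, 1) = (-12, -8, 20)
  D5: (-11, -8, 19) + (0, -1, 1) = (-11, -9, 20)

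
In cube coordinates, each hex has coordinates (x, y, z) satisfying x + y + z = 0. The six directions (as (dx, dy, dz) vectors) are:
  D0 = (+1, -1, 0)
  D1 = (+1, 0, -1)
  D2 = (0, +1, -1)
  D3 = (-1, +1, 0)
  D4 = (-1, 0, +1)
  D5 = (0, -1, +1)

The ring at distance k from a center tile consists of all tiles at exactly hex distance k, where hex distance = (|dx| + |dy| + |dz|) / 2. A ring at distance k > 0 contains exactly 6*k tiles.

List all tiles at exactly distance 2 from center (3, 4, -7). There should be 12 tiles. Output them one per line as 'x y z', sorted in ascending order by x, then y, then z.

Answer: 1 4 -5
1 5 -6
1 6 -7
2 3 -5
2 6 -8
3 2 -5
3 6 -9
4 2 -6
4 5 -9
5 2 -7
5 3 -8
5 4 -9

Derivation:
Walk ring at distance 2 from (3, 4, -7):
Start at center + D4*2 = (1, 4, -5)
  hex 0: (1, 4, -5)
  hex 1: (2, 3, -5)
  hex 2: (3, 2, -5)
  hex 3: (4, 2, -6)
  hex 4: (5, 2, -7)
  hex 5: (5, 3, -8)
  hex 6: (5, 4, -9)
  hex 7: (4, 5, -9)
  hex 8: (3, 6, -9)
  hex 9: (2, 6, -8)
  hex 10: (1, 6, -7)
  hex 11: (1, 5, -6)
Sorted: 12 hexes.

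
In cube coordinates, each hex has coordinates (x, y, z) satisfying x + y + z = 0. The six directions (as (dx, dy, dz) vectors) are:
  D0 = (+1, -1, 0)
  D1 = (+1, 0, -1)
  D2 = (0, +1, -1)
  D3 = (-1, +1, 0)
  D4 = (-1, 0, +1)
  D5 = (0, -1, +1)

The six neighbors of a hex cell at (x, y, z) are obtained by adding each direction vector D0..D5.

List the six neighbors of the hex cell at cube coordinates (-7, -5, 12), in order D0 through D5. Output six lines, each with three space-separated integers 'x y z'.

Center: (-7, -5, 12). Add each direction:
  D0: (-7, -5, 12) + (1, -1, 0) = (-6, -6, 12)
  D1: (-7, -5, 12) + (1, 0, -1) = (-6, -5, 11)
  D2: (-7, -5, 12) + (0, 1, -1) = (-7, -4, 11)
  D3: (-7, -5, 12) + (-1, 1, 0) = (-8, -4, 12)
  D4: (-7, -5, 12) + (-1, 0, 1) = (-8, -5, 13)
  D5: (-7, -5, 12) + (0, -1, 1) = (-7, -6, 13)

Answer: -6 -6 12
-6 -5 11
-7 -4 11
-8 -4 12
-8 -5 13
-7 -6 13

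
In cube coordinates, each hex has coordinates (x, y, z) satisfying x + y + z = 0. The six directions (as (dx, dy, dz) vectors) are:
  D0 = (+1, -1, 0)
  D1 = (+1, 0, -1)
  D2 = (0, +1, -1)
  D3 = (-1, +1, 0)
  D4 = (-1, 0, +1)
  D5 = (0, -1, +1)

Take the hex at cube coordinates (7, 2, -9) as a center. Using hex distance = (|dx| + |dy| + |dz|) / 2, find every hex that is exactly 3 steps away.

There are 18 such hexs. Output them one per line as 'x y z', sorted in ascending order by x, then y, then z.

Answer: 4 2 -6
4 3 -7
4 4 -8
4 5 -9
5 1 -6
5 5 -10
6 0 -6
6 5 -11
7 -1 -6
7 5 -12
8 -1 -7
8 4 -12
9 -1 -8
9 3 -12
10 -1 -9
10 0 -10
10 1 -11
10 2 -12

Derivation:
Walk ring at distance 3 from (7, 2, -9):
Start at center + D4*3 = (4, 2, -6)
  hex 0: (4, 2, -6)
  hex 1: (5, 1, -6)
  hex 2: (6, 0, -6)
  hex 3: (7, -1, -6)
  hex 4: (8, -1, -7)
  hex 5: (9, -1, -8)
  hex 6: (10, -1, -9)
  hex 7: (10, 0, -10)
  hex 8: (10, 1, -11)
  hex 9: (10, 2, -12)
  hex 10: (9, 3, -12)
  hex 11: (8, 4, -12)
  hex 12: (7, 5, -12)
  hex 13: (6, 5, -11)
  hex 14: (5, 5, -10)
  hex 15: (4, 5, -9)
  hex 16: (4, 4, -8)
  hex 17: (4, 3, -7)
Sorted: 18 hexes.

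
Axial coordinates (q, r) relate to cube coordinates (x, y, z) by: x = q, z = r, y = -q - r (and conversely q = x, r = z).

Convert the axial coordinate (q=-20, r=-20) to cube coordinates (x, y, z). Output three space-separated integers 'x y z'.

x = q = -20
z = r = -20
y = -x - z = -(-20) - (-20) = 40

Answer: -20 40 -20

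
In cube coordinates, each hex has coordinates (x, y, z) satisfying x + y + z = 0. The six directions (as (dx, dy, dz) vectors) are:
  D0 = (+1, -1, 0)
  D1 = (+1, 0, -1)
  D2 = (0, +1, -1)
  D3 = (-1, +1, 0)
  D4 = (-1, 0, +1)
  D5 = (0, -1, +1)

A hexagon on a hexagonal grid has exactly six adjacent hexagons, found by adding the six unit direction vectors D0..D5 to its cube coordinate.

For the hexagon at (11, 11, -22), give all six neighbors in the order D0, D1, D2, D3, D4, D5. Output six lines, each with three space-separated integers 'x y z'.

Center: (11, 11, -22). Add each direction:
  D0: (11, 11, -22) + (1, -1, 0) = (12, 10, -22)
  D1: (11, 11, -22) + (1, 0, -1) = (12, 11, -23)
  D2: (11, 11, -22) + (0, 1, -1) = (11, 12, -23)
  D3: (11, 11, -22) + (-1, 1, 0) = (10, 12, -22)
  D4: (11, 11, -22) + (-1, 0, 1) = (10, 11, -21)
  D5: (11, 11, -22) + (0, -1, 1) = (11, 10, -21)

Answer: 12 10 -22
12 11 -23
11 12 -23
10 12 -22
10 11 -21
11 10 -21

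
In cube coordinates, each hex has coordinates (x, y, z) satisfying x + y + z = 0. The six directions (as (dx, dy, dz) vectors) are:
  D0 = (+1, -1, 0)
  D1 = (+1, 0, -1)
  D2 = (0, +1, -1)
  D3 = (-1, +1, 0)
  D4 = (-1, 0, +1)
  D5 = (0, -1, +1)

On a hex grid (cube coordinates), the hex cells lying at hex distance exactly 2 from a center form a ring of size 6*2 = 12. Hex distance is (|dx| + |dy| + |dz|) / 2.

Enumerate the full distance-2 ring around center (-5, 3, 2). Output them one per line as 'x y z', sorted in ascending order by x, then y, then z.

Answer: -7 3 4
-7 4 3
-7 5 2
-6 2 4
-6 5 1
-5 1 4
-5 5 0
-4 1 3
-4 4 0
-3 1 2
-3 2 1
-3 3 0

Derivation:
Walk ring at distance 2 from (-5, 3, 2):
Start at center + D4*2 = (-7, 3, 4)
  hex 0: (-7, 3, 4)
  hex 1: (-6, 2, 4)
  hex 2: (-5, 1, 4)
  hex 3: (-4, 1, 3)
  hex 4: (-3, 1, 2)
  hex 5: (-3, 2, 1)
  hex 6: (-3, 3, 0)
  hex 7: (-4, 4, 0)
  hex 8: (-5, 5, 0)
  hex 9: (-6, 5, 1)
  hex 10: (-7, 5, 2)
  hex 11: (-7, 4, 3)
Sorted: 12 hexes.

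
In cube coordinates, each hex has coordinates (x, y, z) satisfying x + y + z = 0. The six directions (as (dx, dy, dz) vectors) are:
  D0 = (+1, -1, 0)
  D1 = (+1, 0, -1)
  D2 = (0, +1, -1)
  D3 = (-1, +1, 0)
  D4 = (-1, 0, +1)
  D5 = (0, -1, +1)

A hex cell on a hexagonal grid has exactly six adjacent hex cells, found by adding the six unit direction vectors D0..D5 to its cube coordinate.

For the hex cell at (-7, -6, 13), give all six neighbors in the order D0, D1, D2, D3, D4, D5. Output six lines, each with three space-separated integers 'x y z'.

Center: (-7, -6, 13). Add each direction:
  D0: (-7, -6, 13) + (1, -1, 0) = (-6, -7, 13)
  D1: (-7, -6, 13) + (1, 0, -1) = (-6, -6, 12)
  D2: (-7, -6, 13) + (0, 1, -1) = (-7, -5, 12)
  D3: (-7, -6, 13) + (-1, 1, 0) = (-8, -5, 13)
  D4: (-7, -6, 13) + (-1, 0, 1) = (-8, -6, 14)
  D5: (-7, -6, 13) + (0, -1, 1) = (-7, -7, 14)

Answer: -6 -7 13
-6 -6 12
-7 -5 12
-8 -5 13
-8 -6 14
-7 -7 14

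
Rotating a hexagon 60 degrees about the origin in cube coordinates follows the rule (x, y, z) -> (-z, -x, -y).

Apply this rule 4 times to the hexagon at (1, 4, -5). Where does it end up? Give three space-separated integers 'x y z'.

Answer: -5 1 4

Derivation:
Start: (1, 4, -5)
Step 1: (1, 4, -5) -> (-(-5), -(1), -(4)) = (5, -1, -4)
Step 2: (5, -1, -4) -> (-(-4), -(5), -(-1)) = (4, -5, 1)
Step 3: (4, -5, 1) -> (-(1), -(4), -(-5)) = (-1, -4, 5)
Step 4: (-1, -4, 5) -> (-(5), -(-1), -(-4)) = (-5, 1, 4)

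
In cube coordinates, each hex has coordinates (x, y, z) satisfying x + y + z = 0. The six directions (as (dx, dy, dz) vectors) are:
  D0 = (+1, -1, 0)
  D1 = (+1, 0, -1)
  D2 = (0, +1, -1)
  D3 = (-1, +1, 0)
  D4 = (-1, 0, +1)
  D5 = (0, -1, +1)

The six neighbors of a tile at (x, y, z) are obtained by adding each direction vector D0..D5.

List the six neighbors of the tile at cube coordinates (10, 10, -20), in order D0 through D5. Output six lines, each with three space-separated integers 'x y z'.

Center: (10, 10, -20). Add each direction:
  D0: (10, 10, -20) + (1, -1, 0) = (11, 9, -20)
  D1: (10, 10, -20) + (1, 0, -1) = (11, 10, -21)
  D2: (10, 10, -20) + (0, 1, -1) = (10, 11, -21)
  D3: (10, 10, -20) + (-1, 1, 0) = (9, 11, -20)
  D4: (10, 10, -20) + (-1, 0, 1) = (9, 10, -19)
  D5: (10, 10, -20) + (0, -1, 1) = (10, 9, -19)

Answer: 11 9 -20
11 10 -21
10 11 -21
9 11 -20
9 10 -19
10 9 -19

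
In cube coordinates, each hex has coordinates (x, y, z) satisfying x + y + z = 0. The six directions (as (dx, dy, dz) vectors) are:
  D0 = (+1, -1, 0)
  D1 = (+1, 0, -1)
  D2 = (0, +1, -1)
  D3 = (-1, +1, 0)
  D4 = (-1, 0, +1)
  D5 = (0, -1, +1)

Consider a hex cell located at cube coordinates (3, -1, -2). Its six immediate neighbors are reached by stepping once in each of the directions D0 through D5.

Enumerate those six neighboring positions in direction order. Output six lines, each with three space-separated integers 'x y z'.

Answer: 4 -2 -2
4 -1 -3
3 0 -3
2 0 -2
2 -1 -1
3 -2 -1

Derivation:
Center: (3, -1, -2). Add each direction:
  D0: (3, -1, -2) + (1, -1, 0) = (4, -2, -2)
  D1: (3, -1, -2) + (1, 0, -1) = (4, -1, -3)
  D2: (3, -1, -2) + (0, 1, -1) = (3, 0, -3)
  D3: (3, -1, -2) + (-1, 1, 0) = (2, 0, -2)
  D4: (3, -1, -2) + (-1, 0, 1) = (2, -1, -1)
  D5: (3, -1, -2) + (0, -1, 1) = (3, -2, -1)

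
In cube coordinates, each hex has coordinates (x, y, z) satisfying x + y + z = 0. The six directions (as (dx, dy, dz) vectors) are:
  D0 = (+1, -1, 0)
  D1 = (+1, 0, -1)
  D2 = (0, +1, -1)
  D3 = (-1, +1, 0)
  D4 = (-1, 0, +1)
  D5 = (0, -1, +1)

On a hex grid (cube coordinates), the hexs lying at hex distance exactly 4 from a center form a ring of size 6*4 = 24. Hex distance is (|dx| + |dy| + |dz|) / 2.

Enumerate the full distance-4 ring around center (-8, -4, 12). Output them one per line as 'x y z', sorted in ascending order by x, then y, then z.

Answer: -12 -4 16
-12 -3 15
-12 -2 14
-12 -1 13
-12 0 12
-11 -5 16
-11 0 11
-10 -6 16
-10 0 10
-9 -7 16
-9 0 9
-8 -8 16
-8 0 8
-7 -8 15
-7 -1 8
-6 -8 14
-6 -2 8
-5 -8 13
-5 -3 8
-4 -8 12
-4 -7 11
-4 -6 10
-4 -5 9
-4 -4 8

Derivation:
Walk ring at distance 4 from (-8, -4, 12):
Start at center + D4*4 = (-12, -4, 16)
  hex 0: (-12, -4, 16)
  hex 1: (-11, -5, 16)
  hex 2: (-10, -6, 16)
  hex 3: (-9, -7, 16)
  hex 4: (-8, -8, 16)
  hex 5: (-7, -8, 15)
  hex 6: (-6, -8, 14)
  hex 7: (-5, -8, 13)
  hex 8: (-4, -8, 12)
  hex 9: (-4, -7, 11)
  hex 10: (-4, -6, 10)
  hex 11: (-4, -5, 9)
  hex 12: (-4, -4, 8)
  hex 13: (-5, -3, 8)
  hex 14: (-6, -2, 8)
  hex 15: (-7, -1, 8)
  hex 16: (-8, 0, 8)
  hex 17: (-9, 0, 9)
  hex 18: (-10, 0, 10)
  hex 19: (-11, 0, 11)
  hex 20: (-12, 0, 12)
  hex 21: (-12, -1, 13)
  hex 22: (-12, -2, 14)
  hex 23: (-12, -3, 15)
Sorted: 24 hexes.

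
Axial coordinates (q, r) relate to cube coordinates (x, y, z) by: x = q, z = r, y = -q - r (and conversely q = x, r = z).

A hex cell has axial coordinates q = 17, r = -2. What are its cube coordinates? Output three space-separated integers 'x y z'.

x = q = 17
z = r = -2
y = -x - z = -(17) - (-2) = -15

Answer: 17 -15 -2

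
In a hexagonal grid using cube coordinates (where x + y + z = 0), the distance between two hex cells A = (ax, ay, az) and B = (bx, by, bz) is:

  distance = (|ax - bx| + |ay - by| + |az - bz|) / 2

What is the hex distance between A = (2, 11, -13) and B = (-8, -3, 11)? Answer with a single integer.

|ax - bx| = |2 - (-8)| = 10
|ay - by| = |11 - (-3)| = 14
|az - bz| = |-13 - 11| = 24
distance = (10 + 14 + 24) / 2 = 48 / 2 = 24

Answer: 24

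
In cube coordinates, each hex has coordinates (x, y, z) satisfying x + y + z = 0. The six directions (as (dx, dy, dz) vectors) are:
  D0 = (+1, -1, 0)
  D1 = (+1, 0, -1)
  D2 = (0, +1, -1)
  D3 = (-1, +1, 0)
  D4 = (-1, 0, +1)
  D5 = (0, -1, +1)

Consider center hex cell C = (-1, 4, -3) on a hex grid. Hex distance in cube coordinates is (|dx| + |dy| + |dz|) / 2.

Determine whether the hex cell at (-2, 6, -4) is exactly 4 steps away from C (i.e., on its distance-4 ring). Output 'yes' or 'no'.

Answer: no

Derivation:
|px - cx| = |-2 - (-1)| = 1
|py - cy| = |6 - 4| = 2
|pz - cz| = |-4 - (-3)| = 1
distance = (1+2+1)/2 = 4/2 = 2
radius = 4; distance != radius -> no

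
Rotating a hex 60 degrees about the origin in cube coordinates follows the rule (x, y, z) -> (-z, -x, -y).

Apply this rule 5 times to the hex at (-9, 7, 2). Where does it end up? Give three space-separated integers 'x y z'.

Start: (-9, 7, 2)
Step 1: (-9, 7, 2) -> (-(2), -(-9), -(7)) = (-2, 9, -7)
Step 2: (-2, 9, -7) -> (-(-7), -(-2), -(9)) = (7, 2, -9)
Step 3: (7, 2, -9) -> (-(-9), -(7), -(2)) = (9, -7, -2)
Step 4: (9, -7, -2) -> (-(-2), -(9), -(-7)) = (2, -9, 7)
Step 5: (2, -9, 7) -> (-(7), -(2), -(-9)) = (-7, -2, 9)

Answer: -7 -2 9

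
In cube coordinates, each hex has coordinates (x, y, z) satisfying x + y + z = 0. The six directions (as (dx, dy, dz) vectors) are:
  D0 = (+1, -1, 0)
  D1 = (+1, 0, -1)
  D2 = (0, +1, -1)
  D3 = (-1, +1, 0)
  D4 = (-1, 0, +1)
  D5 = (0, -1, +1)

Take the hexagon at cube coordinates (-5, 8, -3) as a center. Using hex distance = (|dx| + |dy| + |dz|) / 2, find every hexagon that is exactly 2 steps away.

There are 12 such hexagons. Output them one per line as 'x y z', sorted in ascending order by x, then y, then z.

Answer: -7 8 -1
-7 9 -2
-7 10 -3
-6 7 -1
-6 10 -4
-5 6 -1
-5 10 -5
-4 6 -2
-4 9 -5
-3 6 -3
-3 7 -4
-3 8 -5

Derivation:
Walk ring at distance 2 from (-5, 8, -3):
Start at center + D4*2 = (-7, 8, -1)
  hex 0: (-7, 8, -1)
  hex 1: (-6, 7, -1)
  hex 2: (-5, 6, -1)
  hex 3: (-4, 6, -2)
  hex 4: (-3, 6, -3)
  hex 5: (-3, 7, -4)
  hex 6: (-3, 8, -5)
  hex 7: (-4, 9, -5)
  hex 8: (-5, 10, -5)
  hex 9: (-6, 10, -4)
  hex 10: (-7, 10, -3)
  hex 11: (-7, 9, -2)
Sorted: 12 hexes.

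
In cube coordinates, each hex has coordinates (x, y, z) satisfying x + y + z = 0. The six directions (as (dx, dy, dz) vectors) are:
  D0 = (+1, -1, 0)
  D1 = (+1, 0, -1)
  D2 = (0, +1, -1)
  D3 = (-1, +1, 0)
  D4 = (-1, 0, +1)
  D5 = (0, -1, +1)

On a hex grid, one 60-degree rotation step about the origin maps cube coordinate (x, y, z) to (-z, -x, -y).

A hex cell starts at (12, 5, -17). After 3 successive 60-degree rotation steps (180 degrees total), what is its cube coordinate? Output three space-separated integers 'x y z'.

Answer: -12 -5 17

Derivation:
Start: (12, 5, -17)
Step 1: (12, 5, -17) -> (-(-17), -(12), -(5)) = (17, -12, -5)
Step 2: (17, -12, -5) -> (-(-5), -(17), -(-12)) = (5, -17, 12)
Step 3: (5, -17, 12) -> (-(12), -(5), -(-17)) = (-12, -5, 17)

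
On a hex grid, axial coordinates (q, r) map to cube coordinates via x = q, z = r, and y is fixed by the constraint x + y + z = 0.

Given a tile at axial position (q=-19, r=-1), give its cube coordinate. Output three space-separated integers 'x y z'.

Answer: -19 20 -1

Derivation:
x = q = -19
z = r = -1
y = -x - z = -(-19) - (-1) = 20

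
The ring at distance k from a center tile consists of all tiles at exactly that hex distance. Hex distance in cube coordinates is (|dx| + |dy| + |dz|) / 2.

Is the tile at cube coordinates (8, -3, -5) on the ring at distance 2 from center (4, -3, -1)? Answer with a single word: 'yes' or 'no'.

Answer: no

Derivation:
|px - cx| = |8 - 4| = 4
|py - cy| = |-3 - (-3)| = 0
|pz - cz| = |-5 - (-1)| = 4
distance = (4+0+4)/2 = 8/2 = 4
radius = 2; distance != radius -> no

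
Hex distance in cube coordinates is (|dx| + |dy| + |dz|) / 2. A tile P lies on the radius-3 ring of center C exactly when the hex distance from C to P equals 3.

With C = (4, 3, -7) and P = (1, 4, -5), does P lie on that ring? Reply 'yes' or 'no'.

|px - cx| = |1 - 4| = 3
|py - cy| = |4 - 3| = 1
|pz - cz| = |-5 - (-7)| = 2
distance = (3+1+2)/2 = 6/2 = 3
radius = 3; distance == radius -> yes

Answer: yes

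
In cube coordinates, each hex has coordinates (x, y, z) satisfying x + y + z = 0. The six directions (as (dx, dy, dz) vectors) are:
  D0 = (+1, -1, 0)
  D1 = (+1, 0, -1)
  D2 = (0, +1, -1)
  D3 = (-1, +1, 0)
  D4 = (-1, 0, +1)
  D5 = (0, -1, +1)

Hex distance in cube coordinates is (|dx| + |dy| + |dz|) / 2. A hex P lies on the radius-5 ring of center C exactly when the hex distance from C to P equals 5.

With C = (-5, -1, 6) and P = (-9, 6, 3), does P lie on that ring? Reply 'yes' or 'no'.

Answer: no

Derivation:
|px - cx| = |-9 - (-5)| = 4
|py - cy| = |6 - (-1)| = 7
|pz - cz| = |3 - 6| = 3
distance = (4+7+3)/2 = 14/2 = 7
radius = 5; distance != radius -> no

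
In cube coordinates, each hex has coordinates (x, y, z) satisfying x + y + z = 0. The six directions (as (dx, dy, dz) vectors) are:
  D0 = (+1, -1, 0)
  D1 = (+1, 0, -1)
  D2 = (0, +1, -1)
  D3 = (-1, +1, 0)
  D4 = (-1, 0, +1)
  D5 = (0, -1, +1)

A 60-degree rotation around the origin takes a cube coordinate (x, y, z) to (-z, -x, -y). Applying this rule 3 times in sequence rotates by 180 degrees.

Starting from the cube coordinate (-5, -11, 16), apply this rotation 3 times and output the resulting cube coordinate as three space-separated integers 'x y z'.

Start: (-5, -11, 16)
Step 1: (-5, -11, 16) -> (-(16), -(-5), -(-11)) = (-16, 5, 11)
Step 2: (-16, 5, 11) -> (-(11), -(-16), -(5)) = (-11, 16, -5)
Step 3: (-11, 16, -5) -> (-(-5), -(-11), -(16)) = (5, 11, -16)

Answer: 5 11 -16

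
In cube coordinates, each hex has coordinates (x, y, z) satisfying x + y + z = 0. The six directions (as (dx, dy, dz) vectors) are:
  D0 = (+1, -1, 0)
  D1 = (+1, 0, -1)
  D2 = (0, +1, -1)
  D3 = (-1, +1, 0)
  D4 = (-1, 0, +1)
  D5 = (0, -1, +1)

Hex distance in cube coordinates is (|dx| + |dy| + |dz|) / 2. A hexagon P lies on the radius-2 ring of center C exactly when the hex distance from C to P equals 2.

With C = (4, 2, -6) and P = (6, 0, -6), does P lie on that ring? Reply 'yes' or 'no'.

Answer: yes

Derivation:
|px - cx| = |6 - 4| = 2
|py - cy| = |0 - 2| = 2
|pz - cz| = |-6 - (-6)| = 0
distance = (2+2+0)/2 = 4/2 = 2
radius = 2; distance == radius -> yes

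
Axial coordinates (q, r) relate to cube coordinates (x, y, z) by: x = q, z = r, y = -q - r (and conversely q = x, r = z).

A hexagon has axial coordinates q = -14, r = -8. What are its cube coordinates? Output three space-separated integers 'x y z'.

Answer: -14 22 -8

Derivation:
x = q = -14
z = r = -8
y = -x - z = -(-14) - (-8) = 22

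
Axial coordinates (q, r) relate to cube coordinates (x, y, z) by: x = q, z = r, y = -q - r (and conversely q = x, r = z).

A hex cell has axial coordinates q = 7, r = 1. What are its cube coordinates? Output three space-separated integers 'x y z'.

Answer: 7 -8 1

Derivation:
x = q = 7
z = r = 1
y = -x - z = -(7) - (1) = -8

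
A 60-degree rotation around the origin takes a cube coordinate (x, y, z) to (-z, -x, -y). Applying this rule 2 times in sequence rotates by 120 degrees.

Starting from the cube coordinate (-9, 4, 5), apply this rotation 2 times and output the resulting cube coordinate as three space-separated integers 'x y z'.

Start: (-9, 4, 5)
Step 1: (-9, 4, 5) -> (-(5), -(-9), -(4)) = (-5, 9, -4)
Step 2: (-5, 9, -4) -> (-(-4), -(-5), -(9)) = (4, 5, -9)

Answer: 4 5 -9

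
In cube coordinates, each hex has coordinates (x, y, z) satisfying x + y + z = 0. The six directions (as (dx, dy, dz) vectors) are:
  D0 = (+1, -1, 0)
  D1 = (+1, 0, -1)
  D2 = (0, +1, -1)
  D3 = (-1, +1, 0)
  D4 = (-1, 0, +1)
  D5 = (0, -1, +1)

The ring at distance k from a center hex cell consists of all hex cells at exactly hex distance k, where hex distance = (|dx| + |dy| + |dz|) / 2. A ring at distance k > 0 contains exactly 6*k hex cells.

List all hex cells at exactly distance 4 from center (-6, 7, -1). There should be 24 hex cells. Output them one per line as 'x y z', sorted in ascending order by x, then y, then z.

Walk ring at distance 4 from (-6, 7, -1):
Start at center + D4*4 = (-10, 7, 3)
  hex 0: (-10, 7, 3)
  hex 1: (-9, 6, 3)
  hex 2: (-8, 5, 3)
  hex 3: (-7, 4, 3)
  hex 4: (-6, 3, 3)
  hex 5: (-5, 3, 2)
  hex 6: (-4, 3, 1)
  hex 7: (-3, 3, 0)
  hex 8: (-2, 3, -1)
  hex 9: (-2, 4, -2)
  hex 10: (-2, 5, -3)
  hex 11: (-2, 6, -4)
  hex 12: (-2, 7, -5)
  hex 13: (-3, 8, -5)
  hex 14: (-4, 9, -5)
  hex 15: (-5, 10, -5)
  hex 16: (-6, 11, -5)
  hex 17: (-7, 11, -4)
  hex 18: (-8, 11, -3)
  hex 19: (-9, 11, -2)
  hex 20: (-10, 11, -1)
  hex 21: (-10, 10, 0)
  hex 22: (-10, 9, 1)
  hex 23: (-10, 8, 2)
Sorted: 24 hexes.

Answer: -10 7 3
-10 8 2
-10 9 1
-10 10 0
-10 11 -1
-9 6 3
-9 11 -2
-8 5 3
-8 11 -3
-7 4 3
-7 11 -4
-6 3 3
-6 11 -5
-5 3 2
-5 10 -5
-4 3 1
-4 9 -5
-3 3 0
-3 8 -5
-2 3 -1
-2 4 -2
-2 5 -3
-2 6 -4
-2 7 -5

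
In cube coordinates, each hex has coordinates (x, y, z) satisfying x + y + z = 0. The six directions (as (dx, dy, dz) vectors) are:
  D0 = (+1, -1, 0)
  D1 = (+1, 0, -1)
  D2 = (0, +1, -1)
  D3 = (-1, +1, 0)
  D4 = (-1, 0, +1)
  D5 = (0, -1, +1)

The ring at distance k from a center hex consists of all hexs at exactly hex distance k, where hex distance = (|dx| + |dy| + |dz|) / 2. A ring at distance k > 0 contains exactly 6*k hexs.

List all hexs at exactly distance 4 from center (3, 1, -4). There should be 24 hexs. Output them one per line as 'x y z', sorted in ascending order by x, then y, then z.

Walk ring at distance 4 from (3, 1, -4):
Start at center + D4*4 = (-1, 1, 0)
  hex 0: (-1, 1, 0)
  hex 1: (0, 0, 0)
  hex 2: (1, -1, 0)
  hex 3: (2, -2, 0)
  hex 4: (3, -3, 0)
  hex 5: (4, -3, -1)
  hex 6: (5, -3, -2)
  hex 7: (6, -3, -3)
  hex 8: (7, -3, -4)
  hex 9: (7, -2, -5)
  hex 10: (7, -1, -6)
  hex 11: (7, 0, -7)
  hex 12: (7, 1, -8)
  hex 13: (6, 2, -8)
  hex 14: (5, 3, -8)
  hex 15: (4, 4, -8)
  hex 16: (3, 5, -8)
  hex 17: (2, 5, -7)
  hex 18: (1, 5, -6)
  hex 19: (0, 5, -5)
  hex 20: (-1, 5, -4)
  hex 21: (-1, 4, -3)
  hex 22: (-1, 3, -2)
  hex 23: (-1, 2, -1)
Sorted: 24 hexes.

Answer: -1 1 0
-1 2 -1
-1 3 -2
-1 4 -3
-1 5 -4
0 0 0
0 5 -5
1 -1 0
1 5 -6
2 -2 0
2 5 -7
3 -3 0
3 5 -8
4 -3 -1
4 4 -8
5 -3 -2
5 3 -8
6 -3 -3
6 2 -8
7 -3 -4
7 -2 -5
7 -1 -6
7 0 -7
7 1 -8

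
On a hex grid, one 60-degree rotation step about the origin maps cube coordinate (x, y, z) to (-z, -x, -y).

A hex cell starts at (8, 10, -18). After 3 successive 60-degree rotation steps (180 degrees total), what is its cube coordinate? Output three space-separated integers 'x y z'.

Start: (8, 10, -18)
Step 1: (8, 10, -18) -> (-(-18), -(8), -(10)) = (18, -8, -10)
Step 2: (18, -8, -10) -> (-(-10), -(18), -(-8)) = (10, -18, 8)
Step 3: (10, -18, 8) -> (-(8), -(10), -(-18)) = (-8, -10, 18)

Answer: -8 -10 18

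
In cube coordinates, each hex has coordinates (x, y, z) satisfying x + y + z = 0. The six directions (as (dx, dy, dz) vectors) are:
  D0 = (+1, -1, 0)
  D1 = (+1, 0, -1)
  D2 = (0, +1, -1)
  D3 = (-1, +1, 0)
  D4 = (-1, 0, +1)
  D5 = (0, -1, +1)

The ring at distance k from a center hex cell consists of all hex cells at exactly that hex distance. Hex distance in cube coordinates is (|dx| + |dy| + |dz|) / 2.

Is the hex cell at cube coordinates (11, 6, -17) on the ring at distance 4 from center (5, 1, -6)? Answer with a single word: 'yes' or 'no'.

|px - cx| = |11 - 5| = 6
|py - cy| = |6 - 1| = 5
|pz - cz| = |-17 - (-6)| = 11
distance = (6+5+11)/2 = 22/2 = 11
radius = 4; distance != radius -> no

Answer: no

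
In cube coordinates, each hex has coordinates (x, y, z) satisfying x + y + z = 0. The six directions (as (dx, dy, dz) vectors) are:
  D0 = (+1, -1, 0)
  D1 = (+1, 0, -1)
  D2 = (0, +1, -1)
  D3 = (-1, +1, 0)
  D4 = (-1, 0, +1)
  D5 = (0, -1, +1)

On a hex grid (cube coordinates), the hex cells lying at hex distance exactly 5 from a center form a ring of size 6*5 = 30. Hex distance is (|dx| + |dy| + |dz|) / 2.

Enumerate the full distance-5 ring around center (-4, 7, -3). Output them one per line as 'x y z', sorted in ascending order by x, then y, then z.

Answer: -9 7 2
-9 8 1
-9 9 0
-9 10 -1
-9 11 -2
-9 12 -3
-8 6 2
-8 12 -4
-7 5 2
-7 12 -5
-6 4 2
-6 12 -6
-5 3 2
-5 12 -7
-4 2 2
-4 12 -8
-3 2 1
-3 11 -8
-2 2 0
-2 10 -8
-1 2 -1
-1 9 -8
0 2 -2
0 8 -8
1 2 -3
1 3 -4
1 4 -5
1 5 -6
1 6 -7
1 7 -8

Derivation:
Walk ring at distance 5 from (-4, 7, -3):
Start at center + D4*5 = (-9, 7, 2)
  hex 0: (-9, 7, 2)
  hex 1: (-8, 6, 2)
  hex 2: (-7, 5, 2)
  hex 3: (-6, 4, 2)
  hex 4: (-5, 3, 2)
  hex 5: (-4, 2, 2)
  hex 6: (-3, 2, 1)
  hex 7: (-2, 2, 0)
  hex 8: (-1, 2, -1)
  hex 9: (0, 2, -2)
  hex 10: (1, 2, -3)
  hex 11: (1, 3, -4)
  hex 12: (1, 4, -5)
  hex 13: (1, 5, -6)
  hex 14: (1, 6, -7)
  hex 15: (1, 7, -8)
  hex 16: (0, 8, -8)
  hex 17: (-1, 9, -8)
  hex 18: (-2, 10, -8)
  hex 19: (-3, 11, -8)
  hex 20: (-4, 12, -8)
  hex 21: (-5, 12, -7)
  hex 22: (-6, 12, -6)
  hex 23: (-7, 12, -5)
  hex 24: (-8, 12, -4)
  hex 25: (-9, 12, -3)
  hex 26: (-9, 11, -2)
  hex 27: (-9, 10, -1)
  hex 28: (-9, 9, 0)
  hex 29: (-9, 8, 1)
Sorted: 30 hexes.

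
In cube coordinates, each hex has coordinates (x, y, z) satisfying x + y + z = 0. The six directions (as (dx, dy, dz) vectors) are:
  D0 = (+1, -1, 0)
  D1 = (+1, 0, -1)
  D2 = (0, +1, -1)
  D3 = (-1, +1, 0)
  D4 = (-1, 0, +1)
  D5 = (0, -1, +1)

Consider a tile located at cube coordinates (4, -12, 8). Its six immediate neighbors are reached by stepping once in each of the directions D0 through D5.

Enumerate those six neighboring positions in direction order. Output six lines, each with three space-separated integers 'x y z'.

Center: (4, -12, 8). Add each direction:
  D0: (4, -12, 8) + (1, -1, 0) = (5, -13, 8)
  D1: (4, -12, 8) + (1, 0, -1) = (5, -12, 7)
  D2: (4, -12, 8) + (0, 1, -1) = (4, -11, 7)
  D3: (4, -12, 8) + (-1, 1, 0) = (3, -11, 8)
  D4: (4, -12, 8) + (-1, 0, 1) = (3, -12, 9)
  D5: (4, -12, 8) + (0, -1, 1) = (4, -13, 9)

Answer: 5 -13 8
5 -12 7
4 -11 7
3 -11 8
3 -12 9
4 -13 9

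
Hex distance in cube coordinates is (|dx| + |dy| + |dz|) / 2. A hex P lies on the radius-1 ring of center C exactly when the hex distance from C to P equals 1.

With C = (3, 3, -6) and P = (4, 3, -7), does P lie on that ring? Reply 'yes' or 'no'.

Answer: yes

Derivation:
|px - cx| = |4 - 3| = 1
|py - cy| = |3 - 3| = 0
|pz - cz| = |-7 - (-6)| = 1
distance = (1+0+1)/2 = 2/2 = 1
radius = 1; distance == radius -> yes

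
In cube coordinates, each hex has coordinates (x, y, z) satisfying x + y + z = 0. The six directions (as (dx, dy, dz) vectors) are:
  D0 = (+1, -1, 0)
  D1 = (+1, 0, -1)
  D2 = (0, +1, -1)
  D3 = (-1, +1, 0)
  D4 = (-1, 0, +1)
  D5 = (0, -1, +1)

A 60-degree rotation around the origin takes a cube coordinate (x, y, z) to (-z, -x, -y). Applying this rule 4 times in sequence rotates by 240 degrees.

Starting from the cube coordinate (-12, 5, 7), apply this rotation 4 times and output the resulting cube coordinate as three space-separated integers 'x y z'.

Answer: 7 -12 5

Derivation:
Start: (-12, 5, 7)
Step 1: (-12, 5, 7) -> (-(7), -(-12), -(5)) = (-7, 12, -5)
Step 2: (-7, 12, -5) -> (-(-5), -(-7), -(12)) = (5, 7, -12)
Step 3: (5, 7, -12) -> (-(-12), -(5), -(7)) = (12, -5, -7)
Step 4: (12, -5, -7) -> (-(-7), -(12), -(-5)) = (7, -12, 5)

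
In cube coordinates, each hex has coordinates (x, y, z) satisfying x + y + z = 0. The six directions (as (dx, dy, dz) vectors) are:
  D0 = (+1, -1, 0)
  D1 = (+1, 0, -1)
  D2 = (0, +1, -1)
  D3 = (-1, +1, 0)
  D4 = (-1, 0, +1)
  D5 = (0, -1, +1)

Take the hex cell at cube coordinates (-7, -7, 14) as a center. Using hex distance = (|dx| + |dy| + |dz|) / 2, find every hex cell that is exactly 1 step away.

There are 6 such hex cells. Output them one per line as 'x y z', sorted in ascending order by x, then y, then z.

Answer: -8 -7 15
-8 -6 14
-7 -8 15
-7 -6 13
-6 -8 14
-6 -7 13

Derivation:
Walk ring at distance 1 from (-7, -7, 14):
Start at center + D4*1 = (-8, -7, 15)
  hex 0: (-8, -7, 15)
  hex 1: (-7, -8, 15)
  hex 2: (-6, -8, 14)
  hex 3: (-6, -7, 13)
  hex 4: (-7, -6, 13)
  hex 5: (-8, -6, 14)
Sorted: 6 hexes.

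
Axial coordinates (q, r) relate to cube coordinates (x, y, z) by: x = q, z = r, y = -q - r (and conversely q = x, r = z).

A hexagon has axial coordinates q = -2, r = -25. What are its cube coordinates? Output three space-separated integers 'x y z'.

Answer: -2 27 -25

Derivation:
x = q = -2
z = r = -25
y = -x - z = -(-2) - (-25) = 27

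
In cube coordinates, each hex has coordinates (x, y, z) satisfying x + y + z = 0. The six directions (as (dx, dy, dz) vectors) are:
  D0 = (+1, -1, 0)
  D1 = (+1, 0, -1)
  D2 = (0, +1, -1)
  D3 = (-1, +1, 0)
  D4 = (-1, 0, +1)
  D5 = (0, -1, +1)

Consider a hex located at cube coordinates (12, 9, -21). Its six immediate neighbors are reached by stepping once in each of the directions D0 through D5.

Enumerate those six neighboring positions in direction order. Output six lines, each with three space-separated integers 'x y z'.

Center: (12, 9, -21). Add each direction:
  D0: (12, 9, -21) + (1, -1, 0) = (13, 8, -21)
  D1: (12, 9, -21) + (1, 0, -1) = (13, 9, -22)
  D2: (12, 9, -21) + (0, 1, -1) = (12, 10, -22)
  D3: (12, 9, -21) + (-1, 1, 0) = (11, 10, -21)
  D4: (12, 9, -21) + (-1, 0, 1) = (11, 9, -20)
  D5: (12, 9, -21) + (0, -1, 1) = (12, 8, -20)

Answer: 13 8 -21
13 9 -22
12 10 -22
11 10 -21
11 9 -20
12 8 -20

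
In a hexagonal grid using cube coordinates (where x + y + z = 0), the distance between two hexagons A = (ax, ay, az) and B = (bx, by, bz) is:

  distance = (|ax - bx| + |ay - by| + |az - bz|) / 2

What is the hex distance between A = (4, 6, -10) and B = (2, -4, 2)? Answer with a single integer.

|ax - bx| = |4 - 2| = 2
|ay - by| = |6 - (-4)| = 10
|az - bz| = |-10 - 2| = 12
distance = (2 + 10 + 12) / 2 = 24 / 2 = 12

Answer: 12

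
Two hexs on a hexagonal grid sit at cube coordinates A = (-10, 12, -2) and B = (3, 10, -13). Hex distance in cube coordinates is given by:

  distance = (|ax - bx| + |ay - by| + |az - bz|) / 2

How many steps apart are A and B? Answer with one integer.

|ax - bx| = |-10 - 3| = 13
|ay - by| = |12 - 10| = 2
|az - bz| = |-2 - (-13)| = 11
distance = (13 + 2 + 11) / 2 = 26 / 2 = 13

Answer: 13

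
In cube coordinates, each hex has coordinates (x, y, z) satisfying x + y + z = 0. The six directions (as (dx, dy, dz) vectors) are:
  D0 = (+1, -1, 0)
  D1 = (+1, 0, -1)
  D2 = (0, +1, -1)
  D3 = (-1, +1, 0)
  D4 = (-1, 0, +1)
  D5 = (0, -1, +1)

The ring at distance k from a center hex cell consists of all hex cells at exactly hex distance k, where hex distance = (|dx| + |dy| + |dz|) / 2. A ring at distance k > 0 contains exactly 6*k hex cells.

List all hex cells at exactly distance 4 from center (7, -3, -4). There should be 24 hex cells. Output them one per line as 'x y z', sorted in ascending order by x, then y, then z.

Answer: 3 -3 0
3 -2 -1
3 -1 -2
3 0 -3
3 1 -4
4 -4 0
4 1 -5
5 -5 0
5 1 -6
6 -6 0
6 1 -7
7 -7 0
7 1 -8
8 -7 -1
8 0 -8
9 -7 -2
9 -1 -8
10 -7 -3
10 -2 -8
11 -7 -4
11 -6 -5
11 -5 -6
11 -4 -7
11 -3 -8

Derivation:
Walk ring at distance 4 from (7, -3, -4):
Start at center + D4*4 = (3, -3, 0)
  hex 0: (3, -3, 0)
  hex 1: (4, -4, 0)
  hex 2: (5, -5, 0)
  hex 3: (6, -6, 0)
  hex 4: (7, -7, 0)
  hex 5: (8, -7, -1)
  hex 6: (9, -7, -2)
  hex 7: (10, -7, -3)
  hex 8: (11, -7, -4)
  hex 9: (11, -6, -5)
  hex 10: (11, -5, -6)
  hex 11: (11, -4, -7)
  hex 12: (11, -3, -8)
  hex 13: (10, -2, -8)
  hex 14: (9, -1, -8)
  hex 15: (8, 0, -8)
  hex 16: (7, 1, -8)
  hex 17: (6, 1, -7)
  hex 18: (5, 1, -6)
  hex 19: (4, 1, -5)
  hex 20: (3, 1, -4)
  hex 21: (3, 0, -3)
  hex 22: (3, -1, -2)
  hex 23: (3, -2, -1)
Sorted: 24 hexes.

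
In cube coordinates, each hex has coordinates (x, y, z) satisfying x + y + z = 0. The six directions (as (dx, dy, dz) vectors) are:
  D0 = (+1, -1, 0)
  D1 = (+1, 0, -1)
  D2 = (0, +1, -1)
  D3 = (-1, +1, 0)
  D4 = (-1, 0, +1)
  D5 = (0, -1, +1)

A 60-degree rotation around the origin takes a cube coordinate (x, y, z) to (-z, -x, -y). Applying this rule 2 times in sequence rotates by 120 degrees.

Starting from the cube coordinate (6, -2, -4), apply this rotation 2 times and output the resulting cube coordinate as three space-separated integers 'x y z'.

Answer: -2 -4 6

Derivation:
Start: (6, -2, -4)
Step 1: (6, -2, -4) -> (-(-4), -(6), -(-2)) = (4, -6, 2)
Step 2: (4, -6, 2) -> (-(2), -(4), -(-6)) = (-2, -4, 6)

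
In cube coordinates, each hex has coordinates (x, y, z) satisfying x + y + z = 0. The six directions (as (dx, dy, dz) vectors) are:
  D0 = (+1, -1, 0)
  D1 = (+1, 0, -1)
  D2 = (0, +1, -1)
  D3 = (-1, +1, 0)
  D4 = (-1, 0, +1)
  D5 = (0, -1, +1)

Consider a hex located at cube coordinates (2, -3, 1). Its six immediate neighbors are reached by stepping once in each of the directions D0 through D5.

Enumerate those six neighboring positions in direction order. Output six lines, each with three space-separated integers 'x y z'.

Answer: 3 -4 1
3 -3 0
2 -2 0
1 -2 1
1 -3 2
2 -4 2

Derivation:
Center: (2, -3, 1). Add each direction:
  D0: (2, -3, 1) + (1, -1, 0) = (3, -4, 1)
  D1: (2, -3, 1) + (1, 0, -1) = (3, -3, 0)
  D2: (2, -3, 1) + (0, 1, -1) = (2, -2, 0)
  D3: (2, -3, 1) + (-1, 1, 0) = (1, -2, 1)
  D4: (2, -3, 1) + (-1, 0, 1) = (1, -3, 2)
  D5: (2, -3, 1) + (0, -1, 1) = (2, -4, 2)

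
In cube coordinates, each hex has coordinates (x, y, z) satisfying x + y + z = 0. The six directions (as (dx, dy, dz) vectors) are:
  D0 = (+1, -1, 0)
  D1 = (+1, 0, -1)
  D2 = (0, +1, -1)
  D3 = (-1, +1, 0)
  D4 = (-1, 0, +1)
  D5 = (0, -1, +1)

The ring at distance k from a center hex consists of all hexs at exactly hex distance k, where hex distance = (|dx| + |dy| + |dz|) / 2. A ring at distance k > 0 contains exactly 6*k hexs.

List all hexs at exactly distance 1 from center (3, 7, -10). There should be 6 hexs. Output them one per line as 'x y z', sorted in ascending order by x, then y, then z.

Walk ring at distance 1 from (3, 7, -10):
Start at center + D4*1 = (2, 7, -9)
  hex 0: (2, 7, -9)
  hex 1: (3, 6, -9)
  hex 2: (4, 6, -10)
  hex 3: (4, 7, -11)
  hex 4: (3, 8, -11)
  hex 5: (2, 8, -10)
Sorted: 6 hexes.

Answer: 2 7 -9
2 8 -10
3 6 -9
3 8 -11
4 6 -10
4 7 -11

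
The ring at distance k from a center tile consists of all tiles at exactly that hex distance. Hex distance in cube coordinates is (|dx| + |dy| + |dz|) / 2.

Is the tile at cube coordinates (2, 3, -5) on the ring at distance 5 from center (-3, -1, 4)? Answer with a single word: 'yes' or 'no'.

Answer: no

Derivation:
|px - cx| = |2 - (-3)| = 5
|py - cy| = |3 - (-1)| = 4
|pz - cz| = |-5 - 4| = 9
distance = (5+4+9)/2 = 18/2 = 9
radius = 5; distance != radius -> no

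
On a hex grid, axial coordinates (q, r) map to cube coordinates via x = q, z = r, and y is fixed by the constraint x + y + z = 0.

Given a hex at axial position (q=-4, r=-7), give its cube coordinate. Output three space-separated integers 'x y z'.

x = q = -4
z = r = -7
y = -x - z = -(-4) - (-7) = 11

Answer: -4 11 -7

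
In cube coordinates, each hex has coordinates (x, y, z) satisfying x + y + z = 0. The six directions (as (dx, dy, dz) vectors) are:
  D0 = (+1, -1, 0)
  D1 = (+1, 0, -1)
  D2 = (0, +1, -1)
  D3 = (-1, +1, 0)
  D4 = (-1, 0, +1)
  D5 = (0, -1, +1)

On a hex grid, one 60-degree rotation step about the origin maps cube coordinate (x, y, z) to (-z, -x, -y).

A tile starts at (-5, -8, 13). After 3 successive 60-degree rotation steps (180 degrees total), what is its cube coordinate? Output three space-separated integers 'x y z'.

Start: (-5, -8, 13)
Step 1: (-5, -8, 13) -> (-(13), -(-5), -(-8)) = (-13, 5, 8)
Step 2: (-13, 5, 8) -> (-(8), -(-13), -(5)) = (-8, 13, -5)
Step 3: (-8, 13, -5) -> (-(-5), -(-8), -(13)) = (5, 8, -13)

Answer: 5 8 -13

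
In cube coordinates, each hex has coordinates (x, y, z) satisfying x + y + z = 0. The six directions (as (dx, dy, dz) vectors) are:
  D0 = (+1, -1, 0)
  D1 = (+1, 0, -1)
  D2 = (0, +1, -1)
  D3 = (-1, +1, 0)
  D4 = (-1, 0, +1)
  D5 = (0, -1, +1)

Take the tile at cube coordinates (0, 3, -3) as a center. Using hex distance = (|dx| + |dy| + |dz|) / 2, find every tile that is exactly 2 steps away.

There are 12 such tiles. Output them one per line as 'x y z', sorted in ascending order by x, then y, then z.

Walk ring at distance 2 from (0, 3, -3):
Start at center + D4*2 = (-2, 3, -1)
  hex 0: (-2, 3, -1)
  hex 1: (-1, 2, -1)
  hex 2: (0, 1, -1)
  hex 3: (1, 1, -2)
  hex 4: (2, 1, -3)
  hex 5: (2, 2, -4)
  hex 6: (2, 3, -5)
  hex 7: (1, 4, -5)
  hex 8: (0, 5, -5)
  hex 9: (-1, 5, -4)
  hex 10: (-2, 5, -3)
  hex 11: (-2, 4, -2)
Sorted: 12 hexes.

Answer: -2 3 -1
-2 4 -2
-2 5 -3
-1 2 -1
-1 5 -4
0 1 -1
0 5 -5
1 1 -2
1 4 -5
2 1 -3
2 2 -4
2 3 -5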